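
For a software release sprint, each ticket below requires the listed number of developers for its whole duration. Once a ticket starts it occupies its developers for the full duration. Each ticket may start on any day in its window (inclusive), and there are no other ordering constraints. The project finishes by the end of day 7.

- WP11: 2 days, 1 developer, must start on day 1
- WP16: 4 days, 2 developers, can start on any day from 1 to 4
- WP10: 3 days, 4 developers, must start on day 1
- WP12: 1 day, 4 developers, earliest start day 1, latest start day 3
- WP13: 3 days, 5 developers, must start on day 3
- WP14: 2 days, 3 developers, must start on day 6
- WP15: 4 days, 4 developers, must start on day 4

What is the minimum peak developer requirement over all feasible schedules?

11

Schedule WP11@1, WP16@1, WP10@1, WP12@1, WP13@3, WP14@6, WP15@4: d1:11  d2:7  d3:11  d4:11  d5:9  d6:7  d7:7 — peak 11.
No arrangement of the 12 feasible schedules does better.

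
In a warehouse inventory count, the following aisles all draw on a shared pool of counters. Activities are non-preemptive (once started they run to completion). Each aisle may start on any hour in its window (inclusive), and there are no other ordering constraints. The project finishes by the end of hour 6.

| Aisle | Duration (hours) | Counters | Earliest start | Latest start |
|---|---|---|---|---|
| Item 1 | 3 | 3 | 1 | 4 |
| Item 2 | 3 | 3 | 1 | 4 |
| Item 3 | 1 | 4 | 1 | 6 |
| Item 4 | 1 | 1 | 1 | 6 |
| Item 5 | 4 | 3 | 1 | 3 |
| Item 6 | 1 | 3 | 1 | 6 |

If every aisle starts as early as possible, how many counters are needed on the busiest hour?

17

Early-start schedule: Item 1@1, Item 2@1, Item 3@1, Item 4@1, Item 5@1, Item 6@1.
Load per hour: hour 1: 17, hour 2: 9, hour 3: 9, hour 4: 3, hour 5: 0, hour 6: 0.
Peak is 17.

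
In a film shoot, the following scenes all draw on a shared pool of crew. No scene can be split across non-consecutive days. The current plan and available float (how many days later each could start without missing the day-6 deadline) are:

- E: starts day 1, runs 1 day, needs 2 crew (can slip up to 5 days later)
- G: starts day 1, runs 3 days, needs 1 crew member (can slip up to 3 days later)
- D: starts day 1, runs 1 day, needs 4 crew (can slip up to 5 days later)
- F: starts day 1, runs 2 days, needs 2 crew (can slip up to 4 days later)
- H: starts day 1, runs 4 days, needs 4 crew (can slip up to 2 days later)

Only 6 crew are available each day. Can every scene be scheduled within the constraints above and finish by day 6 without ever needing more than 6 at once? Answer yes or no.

yes

Schedule E@1, G@1, D@2, F@4, H@3: d1:3  d2:5  d3:5  d4:6  d5:6  d6:4 — peak 6 ≤ 6.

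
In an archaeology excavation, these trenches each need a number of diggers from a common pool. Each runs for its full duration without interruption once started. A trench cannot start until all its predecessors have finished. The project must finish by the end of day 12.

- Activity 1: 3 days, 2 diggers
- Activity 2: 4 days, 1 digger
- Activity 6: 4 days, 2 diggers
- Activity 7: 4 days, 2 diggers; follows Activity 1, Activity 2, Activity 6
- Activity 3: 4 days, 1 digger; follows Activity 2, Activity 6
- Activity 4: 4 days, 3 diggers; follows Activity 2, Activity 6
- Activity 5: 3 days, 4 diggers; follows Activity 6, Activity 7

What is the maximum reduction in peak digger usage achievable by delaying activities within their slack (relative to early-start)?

1

Early-start peak: d1:5  d2:5  d3:5  d4:3  d5:6  d6:6  d7:6  d8:6  d9:4  d10:4  d11:4  d12:0 ⇒ 6.
Leveled (Activity 1@1, Activity 2@1, Activity 6@1, Activity 7@5, Activity 3@9, Activity 4@5, Activity 5@9): d1:5  d2:5  d3:5  d4:3  d5:5  d6:5  d7:5  d8:5  d9:5  d10:5  d11:5  d12:1 ⇒ 5.
Reduction 6 − 5 = 1.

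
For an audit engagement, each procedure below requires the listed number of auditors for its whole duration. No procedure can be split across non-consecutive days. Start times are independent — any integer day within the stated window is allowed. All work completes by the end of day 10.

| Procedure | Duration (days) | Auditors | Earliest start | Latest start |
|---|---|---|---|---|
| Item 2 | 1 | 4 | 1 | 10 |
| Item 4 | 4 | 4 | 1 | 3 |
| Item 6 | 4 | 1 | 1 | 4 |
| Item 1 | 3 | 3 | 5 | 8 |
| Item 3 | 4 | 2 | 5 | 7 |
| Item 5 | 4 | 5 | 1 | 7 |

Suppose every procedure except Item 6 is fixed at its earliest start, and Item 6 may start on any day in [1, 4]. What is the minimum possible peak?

Item 6@1: d1:14  d2:10  d3:10  d4:10  d5:5  d6:5  d7:5  d8:2  d9:0  d10:0 → peak 14
Item 6@2: d1:13  d2:10  d3:10  d4:10  d5:6  d6:5  d7:5  d8:2  d9:0  d10:0 → peak 13
Item 6@3: d1:13  d2:9  d3:10  d4:10  d5:6  d6:6  d7:5  d8:2  d9:0  d10:0 → peak 13
Item 6@4: d1:13  d2:9  d3:9  d4:10  d5:6  d6:6  d7:6  d8:2  d9:0  d10:0 → peak 13
Best is Item 6@2, peak 13.

13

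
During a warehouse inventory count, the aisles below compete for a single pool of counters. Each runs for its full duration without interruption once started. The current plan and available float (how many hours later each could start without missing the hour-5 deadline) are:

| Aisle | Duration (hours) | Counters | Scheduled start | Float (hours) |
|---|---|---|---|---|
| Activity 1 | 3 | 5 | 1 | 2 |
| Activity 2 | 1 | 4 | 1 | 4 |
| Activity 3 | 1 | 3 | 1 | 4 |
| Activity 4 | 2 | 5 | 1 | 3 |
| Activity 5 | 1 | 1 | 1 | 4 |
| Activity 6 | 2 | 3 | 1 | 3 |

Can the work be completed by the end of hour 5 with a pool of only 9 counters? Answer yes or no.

yes

Schedule Activity 1@1, Activity 2@1, Activity 3@2, Activity 4@4, Activity 5@2, Activity 6@3: h1:9  h2:9  h3:8  h4:8  h5:5 — peak 9 ≤ 9.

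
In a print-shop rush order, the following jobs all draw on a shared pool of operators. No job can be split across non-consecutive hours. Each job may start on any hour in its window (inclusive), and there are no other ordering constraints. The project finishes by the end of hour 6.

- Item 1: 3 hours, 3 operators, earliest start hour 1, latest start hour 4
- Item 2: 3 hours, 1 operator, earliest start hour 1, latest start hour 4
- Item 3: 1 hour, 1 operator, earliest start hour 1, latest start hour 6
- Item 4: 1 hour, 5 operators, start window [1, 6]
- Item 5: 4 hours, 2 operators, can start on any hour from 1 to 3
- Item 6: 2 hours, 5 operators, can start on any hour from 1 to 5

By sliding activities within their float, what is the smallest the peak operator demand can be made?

Early-start (Item 1@1, Item 2@1, Item 3@1, Item 4@1, Item 5@1, Item 6@1) gives peak 17: h1:17  h2:11  h3:6  h4:2  h5:0  h6:0.
Shift Item 4→4, Item 6→5.
Schedule Item 1@1, Item 2@1, Item 3@1, Item 4@4, Item 5@1, Item 6@5: h1:7  h2:6  h3:6  h4:7  h5:5  h6:5 — peak 7.

7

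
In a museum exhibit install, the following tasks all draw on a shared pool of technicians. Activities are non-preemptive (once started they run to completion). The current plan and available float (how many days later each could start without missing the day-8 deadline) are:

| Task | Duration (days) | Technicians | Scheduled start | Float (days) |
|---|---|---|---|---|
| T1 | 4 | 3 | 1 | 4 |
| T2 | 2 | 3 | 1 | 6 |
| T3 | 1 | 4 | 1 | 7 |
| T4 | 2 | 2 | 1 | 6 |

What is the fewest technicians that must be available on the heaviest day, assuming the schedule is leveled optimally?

5

Early-start (T1@1, T2@1, T3@1, T4@1) gives peak 12: d1:12  d2:8  d3:3  d4:3  d5:0  d6:0  d7:0  d8:0.
Shift T2→5, T3→7.
Schedule T1@1, T2@5, T3@7, T4@1: d1:5  d2:5  d3:3  d4:3  d5:3  d6:3  d7:4  d8:0 — peak 5.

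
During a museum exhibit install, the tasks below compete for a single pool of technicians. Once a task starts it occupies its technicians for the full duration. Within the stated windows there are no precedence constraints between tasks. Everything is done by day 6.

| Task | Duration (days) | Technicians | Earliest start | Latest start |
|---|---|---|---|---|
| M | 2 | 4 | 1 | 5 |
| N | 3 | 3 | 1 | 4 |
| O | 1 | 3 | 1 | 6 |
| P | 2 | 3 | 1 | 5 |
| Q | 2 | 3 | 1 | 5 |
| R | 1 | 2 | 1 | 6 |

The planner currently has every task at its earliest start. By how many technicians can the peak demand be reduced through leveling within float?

12

Early-start peak: d1:18  d2:13  d3:3  d4:0  d5:0  d6:0 ⇒ 18.
Leveled (M@1, N@3, O@6, P@3, Q@5, R@1): d1:6  d2:4  d3:6  d4:6  d5:6  d6:6 ⇒ 6.
Reduction 18 − 6 = 12.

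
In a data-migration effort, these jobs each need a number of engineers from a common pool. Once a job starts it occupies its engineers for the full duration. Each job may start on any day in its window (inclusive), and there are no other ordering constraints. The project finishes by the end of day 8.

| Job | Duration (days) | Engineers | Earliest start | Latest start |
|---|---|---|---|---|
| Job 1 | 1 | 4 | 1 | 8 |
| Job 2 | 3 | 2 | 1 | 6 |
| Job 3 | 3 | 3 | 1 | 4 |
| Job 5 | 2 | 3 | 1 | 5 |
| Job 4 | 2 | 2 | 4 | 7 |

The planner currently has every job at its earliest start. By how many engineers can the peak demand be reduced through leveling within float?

7

Early-start peak: d1:12  d2:8  d3:5  d4:2  d5:2  d6:0  d7:0  d8:0 ⇒ 12.
Leveled (Job 1@1, Job 2@2, Job 3@2, Job 5@5, Job 4@5): d1:4  d2:5  d3:5  d4:5  d5:5  d6:5  d7:0  d8:0 ⇒ 5.
Reduction 12 − 5 = 7.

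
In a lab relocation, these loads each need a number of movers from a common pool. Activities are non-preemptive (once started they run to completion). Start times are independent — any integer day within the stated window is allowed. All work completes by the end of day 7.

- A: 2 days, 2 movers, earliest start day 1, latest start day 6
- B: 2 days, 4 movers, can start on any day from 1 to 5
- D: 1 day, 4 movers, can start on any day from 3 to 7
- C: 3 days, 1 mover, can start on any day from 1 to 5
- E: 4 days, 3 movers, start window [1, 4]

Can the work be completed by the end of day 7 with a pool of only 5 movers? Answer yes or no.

yes

Schedule A@1, B@5, D@7, C@3, E@1: d1:5  d2:5  d3:4  d4:4  d5:5  d6:4  d7:4 — peak 5 ≤ 5.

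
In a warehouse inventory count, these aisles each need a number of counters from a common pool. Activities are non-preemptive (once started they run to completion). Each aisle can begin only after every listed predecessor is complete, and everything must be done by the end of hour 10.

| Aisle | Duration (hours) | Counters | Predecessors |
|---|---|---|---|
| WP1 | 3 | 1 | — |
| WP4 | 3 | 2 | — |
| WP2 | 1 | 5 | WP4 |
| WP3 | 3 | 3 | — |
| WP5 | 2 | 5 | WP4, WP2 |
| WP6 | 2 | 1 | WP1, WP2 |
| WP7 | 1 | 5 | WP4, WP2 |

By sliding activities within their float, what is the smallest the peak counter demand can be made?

5

Early-start (WP1@1, WP4@1, WP2@4, WP3@1, WP5@5, WP6@5, WP7@5) gives peak 11: h1:6  h2:6  h3:6  h4:5  h5:11  h6:6  h7:0  h8:0  h9:0  h10:0.
Shift WP3→5, WP5→8, WP7→10.
Schedule WP1@1, WP4@1, WP2@4, WP3@5, WP5@8, WP6@5, WP7@10: h1:3  h2:3  h3:3  h4:5  h5:4  h6:4  h7:3  h8:5  h9:5  h10:5 — peak 5.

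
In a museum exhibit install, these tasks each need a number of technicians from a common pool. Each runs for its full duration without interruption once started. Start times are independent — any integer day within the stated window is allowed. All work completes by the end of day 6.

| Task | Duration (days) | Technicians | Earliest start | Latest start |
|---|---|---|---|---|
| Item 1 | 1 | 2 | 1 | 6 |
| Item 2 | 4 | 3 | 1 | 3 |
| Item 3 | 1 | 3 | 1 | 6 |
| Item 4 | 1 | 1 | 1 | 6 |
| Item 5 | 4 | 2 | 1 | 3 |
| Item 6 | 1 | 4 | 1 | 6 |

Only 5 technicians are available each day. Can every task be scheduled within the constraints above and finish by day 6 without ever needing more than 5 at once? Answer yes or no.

yes

Schedule Item 1@1, Item 2@1, Item 3@5, Item 4@6, Item 5@2, Item 6@6: d1:5  d2:5  d3:5  d4:5  d5:5  d6:5 — peak 5 ≤ 5.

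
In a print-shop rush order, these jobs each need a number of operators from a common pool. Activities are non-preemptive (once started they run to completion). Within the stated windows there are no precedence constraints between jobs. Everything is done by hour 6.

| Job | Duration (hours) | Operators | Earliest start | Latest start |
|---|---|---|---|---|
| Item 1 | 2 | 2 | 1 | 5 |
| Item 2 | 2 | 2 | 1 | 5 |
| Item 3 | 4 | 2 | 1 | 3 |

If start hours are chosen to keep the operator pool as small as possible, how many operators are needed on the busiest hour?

Early-start (Item 1@1, Item 2@1, Item 3@1) gives peak 6: h1:6  h2:6  h3:2  h4:2  h5:0  h6:0.
Shift Item 3→3.
Schedule Item 1@1, Item 2@1, Item 3@3: h1:4  h2:4  h3:2  h4:2  h5:2  h6:2 — peak 4.

4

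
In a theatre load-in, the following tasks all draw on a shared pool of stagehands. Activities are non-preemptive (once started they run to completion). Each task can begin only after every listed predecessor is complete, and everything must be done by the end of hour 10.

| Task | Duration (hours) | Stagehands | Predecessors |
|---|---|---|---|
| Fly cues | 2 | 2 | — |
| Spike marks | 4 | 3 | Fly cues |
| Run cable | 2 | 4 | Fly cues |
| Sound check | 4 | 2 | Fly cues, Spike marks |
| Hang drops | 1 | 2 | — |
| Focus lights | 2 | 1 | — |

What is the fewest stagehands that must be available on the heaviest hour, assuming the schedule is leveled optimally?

6

Early-start (Fly cues@1, Spike marks@3, Run cable@3, Sound check@7, Hang drops@1, Focus lights@1) gives peak 7: h1:5  h2:3  h3:7  h4:7  h5:3  h6:3  h7:2  h8:2  h9:2  h10:2.
Shift Run cable→7.
Schedule Fly cues@1, Spike marks@3, Run cable@7, Sound check@7, Hang drops@1, Focus lights@1: h1:5  h2:3  h3:3  h4:3  h5:3  h6:3  h7:6  h8:6  h9:2  h10:2 — peak 6.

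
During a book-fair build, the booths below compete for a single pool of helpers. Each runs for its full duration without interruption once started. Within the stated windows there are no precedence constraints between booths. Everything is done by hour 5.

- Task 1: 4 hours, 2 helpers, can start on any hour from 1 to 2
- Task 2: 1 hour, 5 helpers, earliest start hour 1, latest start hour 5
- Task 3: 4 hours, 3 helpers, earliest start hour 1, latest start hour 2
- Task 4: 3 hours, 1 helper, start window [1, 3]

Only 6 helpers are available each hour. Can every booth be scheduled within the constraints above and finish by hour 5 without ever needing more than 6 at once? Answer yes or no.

yes

Schedule Task 1@1, Task 2@5, Task 3@1, Task 4@1: h1:6  h2:6  h3:6  h4:5  h5:5 — peak 6 ≤ 6.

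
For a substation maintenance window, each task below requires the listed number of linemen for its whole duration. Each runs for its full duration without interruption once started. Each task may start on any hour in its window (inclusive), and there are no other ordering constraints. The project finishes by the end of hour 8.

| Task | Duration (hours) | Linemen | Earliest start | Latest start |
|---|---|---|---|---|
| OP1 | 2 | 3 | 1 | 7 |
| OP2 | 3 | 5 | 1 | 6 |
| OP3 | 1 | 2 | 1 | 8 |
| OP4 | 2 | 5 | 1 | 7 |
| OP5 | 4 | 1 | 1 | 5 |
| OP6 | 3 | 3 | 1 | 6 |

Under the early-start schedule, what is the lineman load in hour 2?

17

At early start, hour 2 has: OP1, OP2, OP4, OP5, OP6.
Demand: 3 + 5 + 5 + 1 + 3 = 17.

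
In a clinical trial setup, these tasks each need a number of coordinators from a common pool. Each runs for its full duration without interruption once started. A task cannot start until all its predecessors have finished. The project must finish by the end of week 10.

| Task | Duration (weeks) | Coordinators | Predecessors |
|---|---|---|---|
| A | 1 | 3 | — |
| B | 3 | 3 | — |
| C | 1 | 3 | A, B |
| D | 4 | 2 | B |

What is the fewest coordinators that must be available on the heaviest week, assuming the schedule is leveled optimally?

Early-start (A@1, B@1, C@4, D@4) gives peak 6: w1:6  w2:3  w3:3  w4:5  w5:2  w6:2  w7:2  w8:0  w9:0  w10:0.
Shift B→2, C→5, D→6.
Schedule A@1, B@2, C@5, D@6: w1:3  w2:3  w3:3  w4:3  w5:3  w6:2  w7:2  w8:2  w9:2  w10:0 — peak 3.
Total coordinator-weeks = 23 over 10 weeks ⇒ peak ≥ ⌈23/10⌉ = 3, so 3 is optimal.

3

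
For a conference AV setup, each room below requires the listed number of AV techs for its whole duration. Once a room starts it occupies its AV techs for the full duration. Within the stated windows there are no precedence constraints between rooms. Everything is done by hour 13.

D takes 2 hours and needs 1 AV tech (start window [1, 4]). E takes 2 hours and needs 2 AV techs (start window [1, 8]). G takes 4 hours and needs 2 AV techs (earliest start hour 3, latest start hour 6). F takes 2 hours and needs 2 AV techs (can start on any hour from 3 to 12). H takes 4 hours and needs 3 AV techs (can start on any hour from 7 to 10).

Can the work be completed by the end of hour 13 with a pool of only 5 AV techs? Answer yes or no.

yes

Schedule D@1, E@1, G@3, F@7, H@9: h1:3  h2:3  h3:2  h4:2  h5:2  h6:2  h7:2  h8:2  h9:3  h10:3  h11:3  h12:3  h13:0 — peak 3 ≤ 5.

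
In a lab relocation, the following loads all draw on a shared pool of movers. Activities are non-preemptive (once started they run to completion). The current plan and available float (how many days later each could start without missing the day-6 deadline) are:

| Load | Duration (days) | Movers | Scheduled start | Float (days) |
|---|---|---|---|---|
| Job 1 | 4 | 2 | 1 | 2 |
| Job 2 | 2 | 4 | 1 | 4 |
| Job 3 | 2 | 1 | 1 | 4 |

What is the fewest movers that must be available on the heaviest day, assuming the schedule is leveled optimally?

4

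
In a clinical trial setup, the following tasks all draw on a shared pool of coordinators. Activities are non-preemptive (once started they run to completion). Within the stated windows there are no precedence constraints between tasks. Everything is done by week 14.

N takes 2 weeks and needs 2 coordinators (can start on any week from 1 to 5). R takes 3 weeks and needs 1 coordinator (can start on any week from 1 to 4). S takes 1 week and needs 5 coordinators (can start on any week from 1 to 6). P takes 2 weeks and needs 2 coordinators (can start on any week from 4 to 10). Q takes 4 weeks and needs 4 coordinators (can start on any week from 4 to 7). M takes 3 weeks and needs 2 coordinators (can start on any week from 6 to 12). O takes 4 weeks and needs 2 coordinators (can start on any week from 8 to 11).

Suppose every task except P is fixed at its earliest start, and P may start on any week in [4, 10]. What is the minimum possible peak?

P@4: w1:8  w2:3  w3:1  w4:6  w5:6  w6:6  w7:6  w8:4  w9:2  w10:2  w11:2  w12:0  w13:0  w14:0 → peak 8
P@5: w1:8  w2:3  w3:1  w4:4  w5:6  w6:8  w7:6  w8:4  w9:2  w10:2  w11:2  w12:0  w13:0  w14:0 → peak 8
P@6: w1:8  w2:3  w3:1  w4:4  w5:4  w6:8  w7:8  w8:4  w9:2  w10:2  w11:2  w12:0  w13:0  w14:0 → peak 8
P@7: w1:8  w2:3  w3:1  w4:4  w5:4  w6:6  w7:8  w8:6  w9:2  w10:2  w11:2  w12:0  w13:0  w14:0 → peak 8
P@8: w1:8  w2:3  w3:1  w4:4  w5:4  w6:6  w7:6  w8:6  w9:4  w10:2  w11:2  w12:0  w13:0  w14:0 → peak 8
P@9: w1:8  w2:3  w3:1  w4:4  w5:4  w6:6  w7:6  w8:4  w9:4  w10:4  w11:2  w12:0  w13:0  w14:0 → peak 8
P@10: w1:8  w2:3  w3:1  w4:4  w5:4  w6:6  w7:6  w8:4  w9:2  w10:4  w11:4  w12:0  w13:0  w14:0 → peak 8
Best is P@4, peak 8.

8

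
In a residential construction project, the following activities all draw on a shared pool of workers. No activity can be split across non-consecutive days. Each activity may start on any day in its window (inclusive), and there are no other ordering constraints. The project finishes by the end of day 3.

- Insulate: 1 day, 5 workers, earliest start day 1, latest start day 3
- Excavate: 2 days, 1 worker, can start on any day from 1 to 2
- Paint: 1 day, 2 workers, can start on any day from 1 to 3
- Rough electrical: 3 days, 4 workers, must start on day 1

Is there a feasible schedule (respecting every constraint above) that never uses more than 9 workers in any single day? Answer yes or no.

yes

Schedule Insulate@1, Excavate@2, Paint@2, Rough electrical@1: d1:9  d2:7  d3:5 — peak 9 ≤ 9.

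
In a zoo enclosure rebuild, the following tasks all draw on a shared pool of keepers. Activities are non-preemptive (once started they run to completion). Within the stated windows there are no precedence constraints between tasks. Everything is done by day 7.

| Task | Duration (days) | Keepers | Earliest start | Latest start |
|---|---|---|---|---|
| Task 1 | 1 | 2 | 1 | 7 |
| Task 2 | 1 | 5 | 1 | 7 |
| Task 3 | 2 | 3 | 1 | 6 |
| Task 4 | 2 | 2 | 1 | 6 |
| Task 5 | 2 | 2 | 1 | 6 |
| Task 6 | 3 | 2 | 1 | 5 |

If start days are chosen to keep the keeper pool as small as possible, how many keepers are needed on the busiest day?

Early-start (Task 1@1, Task 2@1, Task 3@1, Task 4@1, Task 5@1, Task 6@1) gives peak 16: d1:16  d2:9  d3:2  d4:0  d5:0  d6:0  d7:0.
Shift Task 2→2, Task 3→3, Task 4→3, Task 5→5, Task 6→5.
Schedule Task 1@1, Task 2@2, Task 3@3, Task 4@3, Task 5@5, Task 6@5: d1:2  d2:5  d3:5  d4:5  d5:4  d6:4  d7:2 — peak 5.

5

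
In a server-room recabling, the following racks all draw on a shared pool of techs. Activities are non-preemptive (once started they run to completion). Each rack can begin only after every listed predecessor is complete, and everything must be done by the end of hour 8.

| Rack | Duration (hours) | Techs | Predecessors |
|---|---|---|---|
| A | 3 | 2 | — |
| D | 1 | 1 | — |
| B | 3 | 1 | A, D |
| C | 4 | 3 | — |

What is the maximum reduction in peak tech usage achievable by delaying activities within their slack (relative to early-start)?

2

Early-start peak: h1:6  h2:5  h3:5  h4:4  h5:1  h6:1  h7:0  h8:0 ⇒ 6.
Leveled (A@1, D@1, B@4, C@4): h1:3  h2:2  h3:2  h4:4  h5:4  h6:4  h7:3  h8:0 ⇒ 4.
Reduction 6 − 4 = 2.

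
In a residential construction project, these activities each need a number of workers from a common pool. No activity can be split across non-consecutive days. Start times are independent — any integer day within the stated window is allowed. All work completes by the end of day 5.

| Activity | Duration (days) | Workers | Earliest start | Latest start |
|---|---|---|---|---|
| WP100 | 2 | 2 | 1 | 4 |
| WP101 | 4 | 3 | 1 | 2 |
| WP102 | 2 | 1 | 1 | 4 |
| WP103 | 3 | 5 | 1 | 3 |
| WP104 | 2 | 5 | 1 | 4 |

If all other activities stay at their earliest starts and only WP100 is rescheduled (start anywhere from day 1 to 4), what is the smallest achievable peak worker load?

14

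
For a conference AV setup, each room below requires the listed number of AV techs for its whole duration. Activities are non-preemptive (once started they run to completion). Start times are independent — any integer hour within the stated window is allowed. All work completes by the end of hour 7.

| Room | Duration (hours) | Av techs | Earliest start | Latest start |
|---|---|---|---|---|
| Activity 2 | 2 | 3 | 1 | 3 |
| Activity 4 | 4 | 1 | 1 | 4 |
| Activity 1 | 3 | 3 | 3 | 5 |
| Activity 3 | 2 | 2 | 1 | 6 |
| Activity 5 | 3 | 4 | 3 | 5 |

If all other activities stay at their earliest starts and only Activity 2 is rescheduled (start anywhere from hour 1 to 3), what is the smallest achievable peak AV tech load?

Activity 2@1: h1:6  h2:6  h3:8  h4:8  h5:7  h6:0  h7:0 → peak 8
Activity 2@2: h1:3  h2:6  h3:11  h4:8  h5:7  h6:0  h7:0 → peak 11
Activity 2@3: h1:3  h2:3  h3:11  h4:11  h5:7  h6:0  h7:0 → peak 11
Best is Activity 2@1, peak 8.

8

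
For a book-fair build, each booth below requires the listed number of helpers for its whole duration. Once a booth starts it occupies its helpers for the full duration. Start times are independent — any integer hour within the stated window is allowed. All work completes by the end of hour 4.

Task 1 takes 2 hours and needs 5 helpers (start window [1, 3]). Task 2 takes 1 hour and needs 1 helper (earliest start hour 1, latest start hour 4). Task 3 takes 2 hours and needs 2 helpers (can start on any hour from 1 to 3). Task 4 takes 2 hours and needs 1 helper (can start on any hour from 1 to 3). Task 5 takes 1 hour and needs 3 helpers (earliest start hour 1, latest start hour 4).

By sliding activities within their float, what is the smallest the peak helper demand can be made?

6

Early-start (Task 1@1, Task 2@1, Task 3@1, Task 4@1, Task 5@1) gives peak 12: h1:12  h2:8  h3:0  h4:0.
Shift Task 3→3, Task 4→2, Task 5→3.
Schedule Task 1@1, Task 2@1, Task 3@3, Task 4@2, Task 5@3: h1:6  h2:6  h3:6  h4:2 — peak 6.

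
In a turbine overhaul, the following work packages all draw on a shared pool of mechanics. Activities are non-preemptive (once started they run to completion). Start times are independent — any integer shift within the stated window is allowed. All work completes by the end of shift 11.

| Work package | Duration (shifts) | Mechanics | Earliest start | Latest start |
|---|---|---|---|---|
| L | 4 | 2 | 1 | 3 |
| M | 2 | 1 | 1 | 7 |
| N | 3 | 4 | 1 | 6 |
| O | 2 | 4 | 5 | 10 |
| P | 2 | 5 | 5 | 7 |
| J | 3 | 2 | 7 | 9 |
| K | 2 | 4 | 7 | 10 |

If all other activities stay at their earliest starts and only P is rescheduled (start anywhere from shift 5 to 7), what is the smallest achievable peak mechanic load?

9

P@5: s1:7  s2:7  s3:6  s4:2  s5:9  s6:9  s7:6  s8:6  s9:2  s10:0  s11:0 → peak 9
P@6: s1:7  s2:7  s3:6  s4:2  s5:4  s6:9  s7:11  s8:6  s9:2  s10:0  s11:0 → peak 11
P@7: s1:7  s2:7  s3:6  s4:2  s5:4  s6:4  s7:11  s8:11  s9:2  s10:0  s11:0 → peak 11
Best is P@5, peak 9.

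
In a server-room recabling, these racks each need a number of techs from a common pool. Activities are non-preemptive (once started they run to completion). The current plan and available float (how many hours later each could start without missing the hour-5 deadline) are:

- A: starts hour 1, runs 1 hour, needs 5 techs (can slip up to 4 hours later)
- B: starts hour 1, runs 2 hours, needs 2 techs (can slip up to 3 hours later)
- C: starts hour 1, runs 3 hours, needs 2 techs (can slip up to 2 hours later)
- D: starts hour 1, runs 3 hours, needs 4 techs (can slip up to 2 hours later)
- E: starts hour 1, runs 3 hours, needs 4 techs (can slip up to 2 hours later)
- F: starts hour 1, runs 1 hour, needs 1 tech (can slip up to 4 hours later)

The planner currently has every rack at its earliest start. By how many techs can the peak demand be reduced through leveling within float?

8

Early-start peak: h1:18  h2:12  h3:10  h4:0  h5:0 ⇒ 18.
Leveled (A@1, B@1, C@1, D@2, E@3, F@1): h1:10  h2:8  h3:10  h4:8  h5:4 ⇒ 10.
Reduction 18 − 10 = 8.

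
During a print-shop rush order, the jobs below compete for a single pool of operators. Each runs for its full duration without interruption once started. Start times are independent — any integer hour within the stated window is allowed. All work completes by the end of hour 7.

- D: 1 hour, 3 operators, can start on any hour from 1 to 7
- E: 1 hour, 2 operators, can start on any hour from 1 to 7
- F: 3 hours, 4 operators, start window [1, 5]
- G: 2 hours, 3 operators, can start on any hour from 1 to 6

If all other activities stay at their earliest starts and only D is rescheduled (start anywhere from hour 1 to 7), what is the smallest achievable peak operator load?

D@1: h1:12  h2:7  h3:4  h4:0  h5:0  h6:0  h7:0 → peak 12
D@2: h1:9  h2:10  h3:4  h4:0  h5:0  h6:0  h7:0 → peak 10
D@3: h1:9  h2:7  h3:7  h4:0  h5:0  h6:0  h7:0 → peak 9
D@4: h1:9  h2:7  h3:4  h4:3  h5:0  h6:0  h7:0 → peak 9
D@5: h1:9  h2:7  h3:4  h4:0  h5:3  h6:0  h7:0 → peak 9
D@6: h1:9  h2:7  h3:4  h4:0  h5:0  h6:3  h7:0 → peak 9
D@7: h1:9  h2:7  h3:4  h4:0  h5:0  h6:0  h7:3 → peak 9
Best is D@3, peak 9.

9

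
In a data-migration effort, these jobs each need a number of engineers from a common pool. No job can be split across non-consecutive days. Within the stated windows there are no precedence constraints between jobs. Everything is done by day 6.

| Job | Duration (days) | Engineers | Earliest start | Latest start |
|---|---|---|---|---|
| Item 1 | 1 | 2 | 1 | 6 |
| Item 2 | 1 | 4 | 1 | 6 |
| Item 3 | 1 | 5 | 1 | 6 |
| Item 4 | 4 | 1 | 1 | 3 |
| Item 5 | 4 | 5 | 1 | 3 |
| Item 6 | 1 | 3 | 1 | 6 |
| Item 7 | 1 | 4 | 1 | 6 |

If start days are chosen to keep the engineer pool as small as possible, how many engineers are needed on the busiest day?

8

Early-start (Item 1@1, Item 2@1, Item 3@1, Item 4@1, Item 5@1, Item 6@1, Item 7@1) gives peak 24: d1:24  d2:6  d3:6  d4:6  d5:0  d6:0.
Shift Item 2→5, Item 3→6, Item 6→6, Item 7→5.
Schedule Item 1@1, Item 2@5, Item 3@6, Item 4@1, Item 5@1, Item 6@6, Item 7@5: d1:8  d2:6  d3:6  d4:6  d5:8  d6:8 — peak 8.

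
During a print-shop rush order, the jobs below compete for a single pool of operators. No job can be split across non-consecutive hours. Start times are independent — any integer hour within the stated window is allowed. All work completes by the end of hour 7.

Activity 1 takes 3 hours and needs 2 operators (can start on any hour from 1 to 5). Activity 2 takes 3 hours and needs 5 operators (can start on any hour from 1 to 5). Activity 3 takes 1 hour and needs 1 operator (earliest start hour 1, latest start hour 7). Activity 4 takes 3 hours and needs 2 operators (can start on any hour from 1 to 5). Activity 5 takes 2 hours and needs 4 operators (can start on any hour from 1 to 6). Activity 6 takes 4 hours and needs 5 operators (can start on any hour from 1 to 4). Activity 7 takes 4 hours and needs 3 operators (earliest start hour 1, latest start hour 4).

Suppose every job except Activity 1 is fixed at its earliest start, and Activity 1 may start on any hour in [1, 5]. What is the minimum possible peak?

20

Activity 1@1: h1:22  h2:21  h3:17  h4:8  h5:0  h6:0  h7:0 → peak 22
Activity 1@2: h1:20  h2:21  h3:17  h4:10  h5:0  h6:0  h7:0 → peak 21
Activity 1@3: h1:20  h2:19  h3:17  h4:10  h5:2  h6:0  h7:0 → peak 20
Activity 1@4: h1:20  h2:19  h3:15  h4:10  h5:2  h6:2  h7:0 → peak 20
Activity 1@5: h1:20  h2:19  h3:15  h4:8  h5:2  h6:2  h7:2 → peak 20
Best is Activity 1@3, peak 20.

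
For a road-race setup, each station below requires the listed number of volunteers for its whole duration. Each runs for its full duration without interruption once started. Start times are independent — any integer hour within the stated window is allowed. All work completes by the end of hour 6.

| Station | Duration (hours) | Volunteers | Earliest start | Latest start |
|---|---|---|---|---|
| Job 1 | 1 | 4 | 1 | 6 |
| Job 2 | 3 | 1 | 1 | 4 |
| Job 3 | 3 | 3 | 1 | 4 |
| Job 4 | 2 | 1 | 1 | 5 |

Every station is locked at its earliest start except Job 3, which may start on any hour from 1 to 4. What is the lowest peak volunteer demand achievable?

6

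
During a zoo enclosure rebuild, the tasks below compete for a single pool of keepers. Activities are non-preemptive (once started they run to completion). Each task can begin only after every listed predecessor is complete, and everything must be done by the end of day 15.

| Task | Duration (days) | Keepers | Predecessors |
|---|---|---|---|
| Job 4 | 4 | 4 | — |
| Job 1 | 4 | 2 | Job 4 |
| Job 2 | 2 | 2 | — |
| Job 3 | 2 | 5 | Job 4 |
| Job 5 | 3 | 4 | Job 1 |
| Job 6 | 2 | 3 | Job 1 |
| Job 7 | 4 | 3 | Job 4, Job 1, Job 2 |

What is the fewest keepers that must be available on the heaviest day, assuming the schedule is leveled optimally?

Early-start (Job 4@1, Job 1@5, Job 2@1, Job 3@5, Job 5@9, Job 6@9, Job 7@9) gives peak 10: d1:6  d2:6  d3:4  d4:4  d5:7  d6:7  d7:2  d8:2  d9:10  d10:10  d11:7  d12:3  d13:0  d14:0  d15:0.
Shift Job 7→11.
Schedule Job 4@1, Job 1@5, Job 2@1, Job 3@5, Job 5@9, Job 6@9, Job 7@11: d1:6  d2:6  d3:4  d4:4  d5:7  d6:7  d7:2  d8:2  d9:7  d10:7  d11:7  d12:3  d13:3  d14:3  d15:0 — peak 7.

7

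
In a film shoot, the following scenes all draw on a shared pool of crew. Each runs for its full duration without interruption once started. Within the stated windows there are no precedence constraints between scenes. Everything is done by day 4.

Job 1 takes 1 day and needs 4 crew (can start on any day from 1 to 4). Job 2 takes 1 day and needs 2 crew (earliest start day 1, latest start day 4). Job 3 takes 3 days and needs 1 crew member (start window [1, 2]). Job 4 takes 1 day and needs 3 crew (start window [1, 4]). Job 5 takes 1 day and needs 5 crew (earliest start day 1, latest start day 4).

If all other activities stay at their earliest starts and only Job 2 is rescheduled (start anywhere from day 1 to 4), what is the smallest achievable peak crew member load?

Job 2@1: d1:15  d2:1  d3:1  d4:0 → peak 15
Job 2@2: d1:13  d2:3  d3:1  d4:0 → peak 13
Job 2@3: d1:13  d2:1  d3:3  d4:0 → peak 13
Job 2@4: d1:13  d2:1  d3:1  d4:2 → peak 13
Best is Job 2@2, peak 13.

13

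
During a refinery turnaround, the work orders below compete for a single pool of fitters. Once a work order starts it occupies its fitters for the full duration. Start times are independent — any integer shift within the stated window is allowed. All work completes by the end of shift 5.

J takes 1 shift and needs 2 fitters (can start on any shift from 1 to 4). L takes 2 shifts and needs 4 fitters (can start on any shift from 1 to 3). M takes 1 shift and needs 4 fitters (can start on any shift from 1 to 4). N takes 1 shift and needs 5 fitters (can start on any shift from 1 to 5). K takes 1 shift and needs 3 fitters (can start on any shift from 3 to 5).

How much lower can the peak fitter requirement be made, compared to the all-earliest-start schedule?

Early-start peak: s1:15  s2:4  s3:3  s4:0  s5:0 ⇒ 15.
Leveled (J@3, L@1, M@4, N@5, K@3): s1:4  s2:4  s3:5  s4:4  s5:5 ⇒ 5.
Reduction 15 − 5 = 10.

10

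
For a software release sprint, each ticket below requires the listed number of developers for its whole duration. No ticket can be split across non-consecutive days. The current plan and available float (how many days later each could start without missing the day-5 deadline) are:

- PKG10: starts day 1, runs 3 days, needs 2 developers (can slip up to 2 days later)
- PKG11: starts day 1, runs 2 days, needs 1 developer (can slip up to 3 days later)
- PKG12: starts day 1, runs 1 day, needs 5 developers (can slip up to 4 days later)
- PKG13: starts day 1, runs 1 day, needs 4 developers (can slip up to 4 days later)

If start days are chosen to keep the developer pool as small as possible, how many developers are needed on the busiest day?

Early-start (PKG10@1, PKG11@1, PKG12@1, PKG13@1) gives peak 12: d1:12  d2:3  d3:2  d4:0  d5:0.
Shift PKG12→4, PKG13→5.
Schedule PKG10@1, PKG11@1, PKG12@4, PKG13@5: d1:3  d2:3  d3:2  d4:5  d5:4 — peak 5.

5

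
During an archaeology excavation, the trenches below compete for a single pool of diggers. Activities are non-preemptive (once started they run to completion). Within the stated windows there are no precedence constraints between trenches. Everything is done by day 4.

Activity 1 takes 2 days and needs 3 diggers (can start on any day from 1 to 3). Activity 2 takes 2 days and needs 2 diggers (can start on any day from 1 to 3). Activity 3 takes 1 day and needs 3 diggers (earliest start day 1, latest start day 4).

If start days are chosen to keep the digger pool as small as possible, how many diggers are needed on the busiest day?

5

Early-start (Activity 1@1, Activity 2@1, Activity 3@1) gives peak 8: d1:8  d2:5  d3:0  d4:0.
Shift Activity 3→3.
Schedule Activity 1@1, Activity 2@1, Activity 3@3: d1:5  d2:5  d3:3  d4:0 — peak 5.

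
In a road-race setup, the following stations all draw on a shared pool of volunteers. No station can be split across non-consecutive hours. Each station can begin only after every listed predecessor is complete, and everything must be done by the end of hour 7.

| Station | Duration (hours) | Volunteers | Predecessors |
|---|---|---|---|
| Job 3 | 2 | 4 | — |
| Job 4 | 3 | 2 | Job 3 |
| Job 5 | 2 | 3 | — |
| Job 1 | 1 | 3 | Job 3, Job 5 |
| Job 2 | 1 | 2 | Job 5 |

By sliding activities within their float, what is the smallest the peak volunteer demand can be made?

5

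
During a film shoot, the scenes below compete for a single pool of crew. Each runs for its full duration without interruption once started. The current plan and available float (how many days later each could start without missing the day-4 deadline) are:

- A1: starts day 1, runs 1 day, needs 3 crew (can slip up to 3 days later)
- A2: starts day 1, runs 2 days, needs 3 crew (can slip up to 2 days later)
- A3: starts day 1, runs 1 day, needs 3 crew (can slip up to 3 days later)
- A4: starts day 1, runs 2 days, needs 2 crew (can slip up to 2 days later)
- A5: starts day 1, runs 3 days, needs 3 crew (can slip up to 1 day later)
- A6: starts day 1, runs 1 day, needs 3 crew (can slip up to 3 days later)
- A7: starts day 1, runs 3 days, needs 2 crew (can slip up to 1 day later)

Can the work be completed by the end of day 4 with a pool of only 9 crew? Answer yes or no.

The minimum achievable peak is 10; 9 < 10, so no feasible schedule stays within the cap.

no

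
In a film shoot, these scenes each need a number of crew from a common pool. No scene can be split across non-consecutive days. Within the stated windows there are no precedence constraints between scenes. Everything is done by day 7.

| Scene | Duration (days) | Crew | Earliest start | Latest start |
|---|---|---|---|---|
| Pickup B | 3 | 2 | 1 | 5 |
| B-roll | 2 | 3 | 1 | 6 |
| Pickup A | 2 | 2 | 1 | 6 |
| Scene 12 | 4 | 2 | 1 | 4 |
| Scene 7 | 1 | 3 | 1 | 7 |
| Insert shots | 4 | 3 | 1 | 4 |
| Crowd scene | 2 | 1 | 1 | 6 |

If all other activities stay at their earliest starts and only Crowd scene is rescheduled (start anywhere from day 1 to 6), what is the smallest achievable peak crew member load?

Crowd scene@1: d1:16  d2:13  d3:7  d4:5  d5:0  d6:0  d7:0 → peak 16
Crowd scene@2: d1:15  d2:13  d3:8  d4:5  d5:0  d6:0  d7:0 → peak 15
Crowd scene@3: d1:15  d2:12  d3:8  d4:6  d5:0  d6:0  d7:0 → peak 15
Crowd scene@4: d1:15  d2:12  d3:7  d4:6  d5:1  d6:0  d7:0 → peak 15
Crowd scene@5: d1:15  d2:12  d3:7  d4:5  d5:1  d6:1  d7:0 → peak 15
Crowd scene@6: d1:15  d2:12  d3:7  d4:5  d5:0  d6:1  d7:1 → peak 15
Best is Crowd scene@2, peak 15.

15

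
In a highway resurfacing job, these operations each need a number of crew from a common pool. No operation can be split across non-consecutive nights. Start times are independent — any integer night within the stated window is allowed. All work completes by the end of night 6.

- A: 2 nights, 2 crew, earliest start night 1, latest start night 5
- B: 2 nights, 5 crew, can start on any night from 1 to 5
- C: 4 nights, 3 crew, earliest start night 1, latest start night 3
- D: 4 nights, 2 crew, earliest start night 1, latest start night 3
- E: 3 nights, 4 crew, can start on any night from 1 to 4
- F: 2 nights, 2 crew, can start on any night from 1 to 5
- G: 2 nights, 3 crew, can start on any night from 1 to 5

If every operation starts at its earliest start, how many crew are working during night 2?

At early start, night 2 has: A, B, C, D, E, F, G.
Demand: 2 + 5 + 3 + 2 + 4 + 2 + 3 = 21.

21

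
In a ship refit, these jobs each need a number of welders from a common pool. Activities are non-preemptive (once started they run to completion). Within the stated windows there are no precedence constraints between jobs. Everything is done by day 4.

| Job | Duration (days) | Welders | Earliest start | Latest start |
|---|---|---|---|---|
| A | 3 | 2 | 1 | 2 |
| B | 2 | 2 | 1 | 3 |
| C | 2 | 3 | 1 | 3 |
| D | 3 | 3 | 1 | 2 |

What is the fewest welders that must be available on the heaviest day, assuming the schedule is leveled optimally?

8

Early-start (A@1, B@1, C@1, D@1) gives peak 10: d1:10  d2:10  d3:5  d4:0.
Shift C→3.
Schedule A@1, B@1, C@3, D@1: d1:7  d2:7  d3:8  d4:3 — peak 8.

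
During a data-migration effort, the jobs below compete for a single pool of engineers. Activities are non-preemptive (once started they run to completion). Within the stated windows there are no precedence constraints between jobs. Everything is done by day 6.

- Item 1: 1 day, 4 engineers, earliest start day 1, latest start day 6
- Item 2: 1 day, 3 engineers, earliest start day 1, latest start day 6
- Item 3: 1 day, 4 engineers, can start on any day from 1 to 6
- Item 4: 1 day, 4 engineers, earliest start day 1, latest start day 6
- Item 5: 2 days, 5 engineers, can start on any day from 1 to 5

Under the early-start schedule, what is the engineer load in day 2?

At early start, day 2 has: Item 5.
Demand: 5 = 5.

5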